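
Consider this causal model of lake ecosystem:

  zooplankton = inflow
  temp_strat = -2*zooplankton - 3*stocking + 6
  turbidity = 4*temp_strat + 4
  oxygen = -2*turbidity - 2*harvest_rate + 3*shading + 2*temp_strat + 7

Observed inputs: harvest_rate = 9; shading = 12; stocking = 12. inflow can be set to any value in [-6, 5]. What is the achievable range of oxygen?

125 to 257

Substituting into the temp_strat equation gives temp_strat = -2*inflow - 30.
So turbidity = -8*inflow - 116.
So oxygen = 12*inflow + 197.
Linear in inflow, so extremes are at the endpoints: inflow = -6 gives oxygen = 125; inflow = 5 gives oxygen = 257.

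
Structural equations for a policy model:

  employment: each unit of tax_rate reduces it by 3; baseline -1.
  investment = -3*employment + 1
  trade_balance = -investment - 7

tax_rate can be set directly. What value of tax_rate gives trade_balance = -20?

tax_rate = 1

Substituting into the investment equation gives investment = 9*tax_rate + 4.
Substituting into the trade_balance equation gives trade_balance = -9*tax_rate - 11.
Solve -9*tax_rate - 11 = -20: tax_rate = (-20 + 11) / -9 = 1.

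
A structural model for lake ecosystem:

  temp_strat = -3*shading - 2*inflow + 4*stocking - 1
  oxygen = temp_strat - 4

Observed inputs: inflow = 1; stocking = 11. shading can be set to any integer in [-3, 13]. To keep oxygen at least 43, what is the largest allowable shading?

shading = -2

Substituting into the temp_strat equation gives temp_strat = -3*shading + 41.
Substituting into the oxygen equation gives oxygen = -3*shading + 37.
Require -3*shading + 37 ≥ 43, so shading ≤ -2.
The largest integer in [-3, 13] satisfying this is -2.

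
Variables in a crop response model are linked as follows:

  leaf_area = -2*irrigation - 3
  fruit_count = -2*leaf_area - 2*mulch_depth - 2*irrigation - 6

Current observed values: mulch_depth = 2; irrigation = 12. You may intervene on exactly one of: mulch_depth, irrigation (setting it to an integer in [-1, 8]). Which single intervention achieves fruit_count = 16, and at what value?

set mulch_depth = 4

Intervening on mulch_depth: with other inputs at their observed values, fruit_count = -2*mulch_depth + 24. Solving for 16 gives mulch_depth = 4, within [-1, 8].
Intervening on irrigation: fruit_count = 2*irrigation - 4. Reaching 16 requires irrigation = 10, outside [-1, 8].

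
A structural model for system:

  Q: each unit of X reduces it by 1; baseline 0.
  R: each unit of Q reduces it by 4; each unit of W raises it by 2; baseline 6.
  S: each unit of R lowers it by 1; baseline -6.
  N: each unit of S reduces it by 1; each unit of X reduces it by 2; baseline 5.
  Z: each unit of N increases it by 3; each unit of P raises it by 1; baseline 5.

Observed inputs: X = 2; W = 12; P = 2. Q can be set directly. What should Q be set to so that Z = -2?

Intervening on Q fixes its value directly, overriding its dependence on X.
Substituting into the R equation gives R = -4*Q + 30.
S becomes 4*Q - 36.
N becomes -4*Q + 37.
Substituting into the Z equation gives Z = -12*Q + 118.
Solve -12*Q + 118 = -2: Q = (-2 - 118) / -12 = 10.

Q = 10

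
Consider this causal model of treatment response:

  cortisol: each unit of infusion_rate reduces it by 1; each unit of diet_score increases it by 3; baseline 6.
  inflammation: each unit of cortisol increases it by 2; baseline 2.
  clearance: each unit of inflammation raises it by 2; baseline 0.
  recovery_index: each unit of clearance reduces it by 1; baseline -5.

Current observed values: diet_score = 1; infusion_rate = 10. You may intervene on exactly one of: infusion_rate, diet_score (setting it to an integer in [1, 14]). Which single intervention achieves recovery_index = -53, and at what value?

set diet_score = 5

Intervening on infusion_rate: recovery_index = 4*infusion_rate - 45. Reaching -53 requires infusion_rate = -2, outside [1, 14].
Intervening on diet_score: with other inputs at their observed values, recovery_index = -12*diet_score + 7. Solving for -53 gives diet_score = 5, within [1, 14].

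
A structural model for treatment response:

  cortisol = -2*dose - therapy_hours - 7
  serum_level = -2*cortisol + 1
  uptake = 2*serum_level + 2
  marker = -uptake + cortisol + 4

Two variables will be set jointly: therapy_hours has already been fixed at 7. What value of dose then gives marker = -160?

dose = 9

With therapy_hours held at 7:
Substituting into the cortisol equation gives cortisol = -2*dose - 14.
serum_level becomes 4*dose + 29.
Substituting into the uptake equation gives uptake = 8*dose + 60.
marker becomes -10*dose - 70.
Solve -10*dose - 70 = -160: dose = (-160 + 70) / -10 = 9.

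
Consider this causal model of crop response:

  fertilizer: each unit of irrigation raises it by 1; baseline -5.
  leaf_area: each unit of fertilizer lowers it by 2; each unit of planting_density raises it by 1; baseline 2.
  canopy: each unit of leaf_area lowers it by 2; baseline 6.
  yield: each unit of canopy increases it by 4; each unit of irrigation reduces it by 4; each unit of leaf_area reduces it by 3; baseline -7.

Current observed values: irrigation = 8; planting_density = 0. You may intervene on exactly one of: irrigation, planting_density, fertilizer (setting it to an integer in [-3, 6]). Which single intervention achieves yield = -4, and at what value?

Intervening on irrigation: yield = 18*irrigation - 115. Reaching -4 requires irrigation = 37/6, not an integer.
Intervening on planting_density: with other inputs at their observed values, yield = -11*planting_density + 29. Solving for -4 gives planting_density = 3, within [-3, 6].
Intervening on fertilizer: yield = 22*fertilizer - 37. Reaching -4 requires fertilizer = 3/2, not an integer.

set planting_density = 3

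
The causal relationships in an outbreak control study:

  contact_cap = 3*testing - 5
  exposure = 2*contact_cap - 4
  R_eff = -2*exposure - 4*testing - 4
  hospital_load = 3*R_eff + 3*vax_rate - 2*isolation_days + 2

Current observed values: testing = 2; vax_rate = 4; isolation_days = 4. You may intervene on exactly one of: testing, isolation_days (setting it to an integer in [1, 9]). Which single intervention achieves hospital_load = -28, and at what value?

set isolation_days = 9

Intervening on testing: hospital_load = -48*testing + 78. Reaching -28 requires testing = 53/24, not an integer.
Intervening on isolation_days: with other inputs at their observed values, hospital_load = -2*isolation_days - 10. Solving for -28 gives isolation_days = 9, within [1, 9].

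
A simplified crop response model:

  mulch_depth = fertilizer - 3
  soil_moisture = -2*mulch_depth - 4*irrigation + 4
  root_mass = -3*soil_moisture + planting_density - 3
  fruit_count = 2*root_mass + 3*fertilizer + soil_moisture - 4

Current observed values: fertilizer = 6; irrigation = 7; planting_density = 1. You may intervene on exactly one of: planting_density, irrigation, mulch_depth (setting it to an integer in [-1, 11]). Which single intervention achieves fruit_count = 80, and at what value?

set irrigation = 3

Intervening on planting_density: fruit_count = 2*planting_density + 158. Reaching 80 requires planting_density = -39, outside [-1, 11].
Intervening on irrigation: with other inputs at their observed values, fruit_count = 20*irrigation + 20. Solving for 80 gives irrigation = 3, within [-1, 11].
Intervening on mulch_depth: fruit_count = 10*mulch_depth + 130. Reaching 80 requires mulch_depth = -5, outside [-1, 11].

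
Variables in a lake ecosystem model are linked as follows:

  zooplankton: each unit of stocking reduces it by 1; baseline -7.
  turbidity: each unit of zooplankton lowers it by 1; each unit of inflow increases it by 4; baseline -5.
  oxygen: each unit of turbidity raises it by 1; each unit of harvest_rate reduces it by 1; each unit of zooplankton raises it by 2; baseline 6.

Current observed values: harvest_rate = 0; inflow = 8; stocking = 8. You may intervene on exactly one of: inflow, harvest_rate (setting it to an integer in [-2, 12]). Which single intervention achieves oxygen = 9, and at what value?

Intervening on inflow: oxygen = 4*inflow - 14. Reaching 9 requires inflow = 23/4, not an integer.
Intervening on harvest_rate: with other inputs at their observed values, oxygen = -harvest_rate + 18. Solving for 9 gives harvest_rate = 9, within [-2, 12].

set harvest_rate = 9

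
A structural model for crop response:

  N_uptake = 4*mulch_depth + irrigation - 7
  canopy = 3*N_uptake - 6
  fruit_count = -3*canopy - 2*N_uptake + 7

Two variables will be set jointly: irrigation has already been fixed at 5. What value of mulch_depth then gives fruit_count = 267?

mulch_depth = -5

With irrigation held at 5:
Substituting into the N_uptake equation gives N_uptake = 4*mulch_depth - 2.
So canopy = 12*mulch_depth - 12.
fruit_count becomes -44*mulch_depth + 47.
Solve -44*mulch_depth + 47 = 267: mulch_depth = (267 - 47) / -44 = -5.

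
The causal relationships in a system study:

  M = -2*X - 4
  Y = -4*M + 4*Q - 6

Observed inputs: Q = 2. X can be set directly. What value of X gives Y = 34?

X = 2

Substituting into the Y equation gives Y = 8*X + 18.
Solve 8*X + 18 = 34: X = (34 - 18) / 8 = 2.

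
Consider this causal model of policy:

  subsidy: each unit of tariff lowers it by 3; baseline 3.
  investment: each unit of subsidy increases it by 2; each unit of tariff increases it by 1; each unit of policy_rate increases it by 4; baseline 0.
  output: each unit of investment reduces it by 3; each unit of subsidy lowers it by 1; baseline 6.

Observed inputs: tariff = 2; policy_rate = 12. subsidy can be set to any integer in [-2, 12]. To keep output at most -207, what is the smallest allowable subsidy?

subsidy = 9

Intervening on subsidy fixes its value directly, overriding its dependence on tariff.
Substituting into the investment equation gives investment = 2*subsidy + 50.
output becomes -7*subsidy - 144.
Require -7*subsidy - 144 ≤ -207, so subsidy ≥ 9.
The smallest integer in [-2, 12] satisfying this is 9.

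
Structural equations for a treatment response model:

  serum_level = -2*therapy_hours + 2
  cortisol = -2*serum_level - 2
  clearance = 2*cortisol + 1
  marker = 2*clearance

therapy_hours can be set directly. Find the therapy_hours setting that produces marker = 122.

therapy_hours = 9

Substituting into the cortisol equation gives cortisol = 4*therapy_hours - 6.
So clearance = 8*therapy_hours - 11.
This gives marker = 16*therapy_hours - 22.
Solve 16*therapy_hours - 22 = 122: therapy_hours = (122 + 22) / 16 = 9.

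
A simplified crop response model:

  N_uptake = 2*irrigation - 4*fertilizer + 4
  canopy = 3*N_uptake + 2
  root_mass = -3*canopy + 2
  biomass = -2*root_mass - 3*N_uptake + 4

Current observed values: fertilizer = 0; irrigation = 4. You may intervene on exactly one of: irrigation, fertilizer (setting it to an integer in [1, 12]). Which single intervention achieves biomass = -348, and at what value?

Intervening on irrigation: biomass = 30*irrigation + 72. Reaching -348 requires irrigation = -14, outside [1, 12].
Intervening on fertilizer: with other inputs at their observed values, biomass = -60*fertilizer + 192. Solving for -348 gives fertilizer = 9, within [1, 12].

set fertilizer = 9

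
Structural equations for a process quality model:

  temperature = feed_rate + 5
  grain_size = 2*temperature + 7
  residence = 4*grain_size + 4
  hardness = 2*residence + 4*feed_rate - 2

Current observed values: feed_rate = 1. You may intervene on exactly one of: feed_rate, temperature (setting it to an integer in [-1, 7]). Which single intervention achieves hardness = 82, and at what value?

set temperature = 1

Intervening on feed_rate: hardness = 20*feed_rate + 142. Reaching 82 requires feed_rate = -3, outside [-1, 7].
Intervening on temperature: with other inputs at their observed values, hardness = 16*temperature + 66. Solving for 82 gives temperature = 1, within [-1, 7].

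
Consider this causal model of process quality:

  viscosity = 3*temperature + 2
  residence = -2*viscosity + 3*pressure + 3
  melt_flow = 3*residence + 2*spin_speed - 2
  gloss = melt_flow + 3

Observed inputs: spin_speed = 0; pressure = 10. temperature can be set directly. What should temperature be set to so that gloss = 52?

Substituting into the residence equation gives residence = -6*temperature + 29.
Substituting into the melt_flow equation gives melt_flow = -18*temperature + 85.
gloss becomes -18*temperature + 88.
Solve -18*temperature + 88 = 52: temperature = (52 - 88) / -18 = 2.

temperature = 2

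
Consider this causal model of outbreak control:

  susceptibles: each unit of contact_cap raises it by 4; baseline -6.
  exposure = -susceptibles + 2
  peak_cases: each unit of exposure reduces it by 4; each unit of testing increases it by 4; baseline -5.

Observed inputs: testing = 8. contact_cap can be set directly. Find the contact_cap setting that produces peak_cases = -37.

contact_cap = -2

Substituting into the exposure equation gives exposure = -4*contact_cap + 8.
This gives peak_cases = 16*contact_cap - 5.
Solve 16*contact_cap - 5 = -37: contact_cap = (-37 + 5) / 16 = -2.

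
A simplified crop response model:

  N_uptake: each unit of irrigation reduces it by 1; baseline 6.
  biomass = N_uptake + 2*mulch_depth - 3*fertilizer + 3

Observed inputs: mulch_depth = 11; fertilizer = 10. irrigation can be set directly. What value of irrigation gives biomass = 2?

irrigation = -1

Substituting into the biomass equation gives biomass = -irrigation + 1.
Solve -irrigation + 1 = 2: irrigation = (2 - 1) / -1 = -1.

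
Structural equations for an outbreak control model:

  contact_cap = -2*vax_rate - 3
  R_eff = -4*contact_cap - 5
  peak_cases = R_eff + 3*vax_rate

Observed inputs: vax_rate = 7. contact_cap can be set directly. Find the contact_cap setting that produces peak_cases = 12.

Intervening on contact_cap fixes its value directly, overriding its dependence on vax_rate.
Substituting into the peak_cases equation gives peak_cases = -4*contact_cap + 16.
Solve -4*contact_cap + 16 = 12: contact_cap = (12 - 16) / -4 = 1.

contact_cap = 1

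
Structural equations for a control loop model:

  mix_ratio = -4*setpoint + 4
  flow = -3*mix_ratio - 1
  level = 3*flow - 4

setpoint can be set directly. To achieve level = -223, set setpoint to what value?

setpoint = -5

Substituting into the flow equation gives flow = 12*setpoint - 13.
Substituting into the level equation gives level = 36*setpoint - 43.
Solve 36*setpoint - 43 = -223: setpoint = (-223 + 43) / 36 = -5.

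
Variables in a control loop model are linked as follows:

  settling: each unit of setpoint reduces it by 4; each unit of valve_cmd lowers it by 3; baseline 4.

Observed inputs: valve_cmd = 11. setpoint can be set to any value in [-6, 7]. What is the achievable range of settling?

Substituting into the settling equation gives settling = -4*setpoint - 29.
Linear in setpoint, so extremes are at the endpoints: setpoint = -6 gives settling = -5; setpoint = 7 gives settling = -57.

-57 to -5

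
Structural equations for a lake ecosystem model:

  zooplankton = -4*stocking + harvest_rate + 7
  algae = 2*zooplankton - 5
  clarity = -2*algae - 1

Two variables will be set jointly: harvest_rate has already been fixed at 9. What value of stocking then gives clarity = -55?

stocking = 0

With harvest_rate held at 9:
Substituting into the zooplankton equation gives zooplankton = -4*stocking + 16.
Substituting into the algae equation gives algae = -8*stocking + 27.
Substituting into the clarity equation gives clarity = 16*stocking - 55.
Solve 16*stocking - 55 = -55: stocking = (-55 + 55) / 16 = 0.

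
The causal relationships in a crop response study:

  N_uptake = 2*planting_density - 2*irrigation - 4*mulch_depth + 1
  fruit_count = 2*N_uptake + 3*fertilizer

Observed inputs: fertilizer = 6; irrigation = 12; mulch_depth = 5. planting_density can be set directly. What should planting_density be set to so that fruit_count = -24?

Substituting into the N_uptake equation gives N_uptake = 2*planting_density - 43.
This gives fruit_count = 4*planting_density - 68.
Solve 4*planting_density - 68 = -24: planting_density = (-24 + 68) / 4 = 11.

planting_density = 11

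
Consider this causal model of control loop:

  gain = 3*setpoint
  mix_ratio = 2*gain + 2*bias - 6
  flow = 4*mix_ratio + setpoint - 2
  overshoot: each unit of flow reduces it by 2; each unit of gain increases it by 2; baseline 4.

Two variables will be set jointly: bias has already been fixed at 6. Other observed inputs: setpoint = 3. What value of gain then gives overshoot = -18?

gain = -2

With bias held at 6:
Intervening on gain fixes its value directly, overriding its dependence on setpoint.
Substituting into the mix_ratio equation gives mix_ratio = 2*gain + 6.
This gives flow = 8*gain + 25.
This gives overshoot = -14*gain - 46.
Solve -14*gain - 46 = -18: gain = (-18 + 46) / -14 = -2.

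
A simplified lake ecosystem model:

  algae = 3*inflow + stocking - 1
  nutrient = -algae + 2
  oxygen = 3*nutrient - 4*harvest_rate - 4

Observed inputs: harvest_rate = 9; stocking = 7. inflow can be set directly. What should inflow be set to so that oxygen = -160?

Substituting into the algae equation gives algae = 3*inflow + 6.
Substituting into the nutrient equation gives nutrient = -3*inflow - 4.
This gives oxygen = -9*inflow - 52.
Solve -9*inflow - 52 = -160: inflow = (-160 + 52) / -9 = 12.

inflow = 12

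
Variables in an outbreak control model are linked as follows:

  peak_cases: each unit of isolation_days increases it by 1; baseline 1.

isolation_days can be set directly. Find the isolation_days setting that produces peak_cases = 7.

Solve isolation_days + 1 = 7: isolation_days = (7 - 1) / 1 = 6.

isolation_days = 6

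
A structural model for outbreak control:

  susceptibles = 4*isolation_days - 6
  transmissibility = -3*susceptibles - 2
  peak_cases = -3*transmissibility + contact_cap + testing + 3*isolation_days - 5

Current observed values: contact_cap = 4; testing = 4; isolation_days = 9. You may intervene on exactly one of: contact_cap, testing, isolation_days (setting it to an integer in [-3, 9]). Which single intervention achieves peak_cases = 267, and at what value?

set isolation_days = 8

Intervening on contact_cap: peak_cases = contact_cap + 302. Reaching 267 requires contact_cap = -35, outside [-3, 9].
Intervening on testing: peak_cases = testing + 302. Reaching 267 requires testing = -35, outside [-3, 9].
Intervening on isolation_days: with other inputs at their observed values, peak_cases = 39*isolation_days - 45. Solving for 267 gives isolation_days = 8, within [-3, 9].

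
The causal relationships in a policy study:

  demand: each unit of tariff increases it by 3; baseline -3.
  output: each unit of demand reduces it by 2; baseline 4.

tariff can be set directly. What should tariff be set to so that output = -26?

Substituting into the output equation gives output = -6*tariff + 10.
Solve -6*tariff + 10 = -26: tariff = (-26 - 10) / -6 = 6.

tariff = 6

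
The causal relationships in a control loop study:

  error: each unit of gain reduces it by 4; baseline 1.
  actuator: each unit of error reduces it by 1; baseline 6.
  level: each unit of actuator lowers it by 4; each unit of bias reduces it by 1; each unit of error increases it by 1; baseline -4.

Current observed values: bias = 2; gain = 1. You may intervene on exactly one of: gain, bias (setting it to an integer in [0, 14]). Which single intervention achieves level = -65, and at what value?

Intervening on gain: with other inputs at their observed values, level = -20*gain - 25. Solving for -65 gives gain = 2, within [0, 14].
Intervening on bias: level = -bias - 43. Reaching -65 requires bias = 22, outside [0, 14].

set gain = 2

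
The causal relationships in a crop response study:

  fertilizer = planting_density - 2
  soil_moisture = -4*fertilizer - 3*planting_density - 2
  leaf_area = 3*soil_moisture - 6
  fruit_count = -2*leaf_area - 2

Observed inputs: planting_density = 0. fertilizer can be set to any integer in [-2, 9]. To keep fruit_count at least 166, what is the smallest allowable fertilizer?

fertilizer = 6

Intervening on fertilizer fixes its value directly, overriding its dependence on planting_density.
Substituting into the soil_moisture equation gives soil_moisture = -4*fertilizer - 2.
Substituting into the leaf_area equation gives leaf_area = -12*fertilizer - 12.
So fruit_count = 24*fertilizer + 22.
Require 24*fertilizer + 22 ≥ 166, so fertilizer ≥ 6.
The smallest integer in [-2, 9] satisfying this is 6.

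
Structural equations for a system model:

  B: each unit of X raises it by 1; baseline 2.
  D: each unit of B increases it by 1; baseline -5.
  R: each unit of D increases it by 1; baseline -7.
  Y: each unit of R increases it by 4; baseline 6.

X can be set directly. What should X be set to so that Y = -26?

Substituting into the D equation gives D = X - 3.
Substituting into the R equation gives R = X - 10.
So Y = 4*X - 34.
Solve 4*X - 34 = -26: X = (-26 + 34) / 4 = 2.

X = 2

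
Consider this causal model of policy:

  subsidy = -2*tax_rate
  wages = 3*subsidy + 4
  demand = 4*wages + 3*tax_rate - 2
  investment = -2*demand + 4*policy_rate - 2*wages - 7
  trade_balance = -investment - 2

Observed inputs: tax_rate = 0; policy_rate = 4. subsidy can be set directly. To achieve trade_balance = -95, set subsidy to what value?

subsidy = -4

Intervening on subsidy fixes its value directly, overriding its dependence on tax_rate.
Substituting into the demand equation gives demand = 12*subsidy + 14.
So investment = -30*subsidy - 27.
Substituting into the trade_balance equation gives trade_balance = 30*subsidy + 25.
Solve 30*subsidy + 25 = -95: subsidy = (-95 - 25) / 30 = -4.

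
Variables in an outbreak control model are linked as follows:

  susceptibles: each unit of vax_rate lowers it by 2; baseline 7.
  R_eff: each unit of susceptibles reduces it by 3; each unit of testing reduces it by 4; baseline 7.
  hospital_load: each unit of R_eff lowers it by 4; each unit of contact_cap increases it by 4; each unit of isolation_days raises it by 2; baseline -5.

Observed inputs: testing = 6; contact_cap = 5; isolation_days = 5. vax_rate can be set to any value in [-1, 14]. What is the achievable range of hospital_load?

Substituting into the R_eff equation gives R_eff = 6*vax_rate - 38.
Substituting into the hospital_load equation gives hospital_load = -24*vax_rate + 177.
Linear in vax_rate, so extremes are at the endpoints: vax_rate = -1 gives hospital_load = 201; vax_rate = 14 gives hospital_load = -159.

-159 to 201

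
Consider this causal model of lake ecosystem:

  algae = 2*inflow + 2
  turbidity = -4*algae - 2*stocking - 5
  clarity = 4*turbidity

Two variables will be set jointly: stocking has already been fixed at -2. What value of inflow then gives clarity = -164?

inflow = 4

With stocking held at -2:
Substituting into the turbidity equation gives turbidity = -8*inflow - 9.
So clarity = -32*inflow - 36.
Solve -32*inflow - 36 = -164: inflow = (-164 + 36) / -32 = 4.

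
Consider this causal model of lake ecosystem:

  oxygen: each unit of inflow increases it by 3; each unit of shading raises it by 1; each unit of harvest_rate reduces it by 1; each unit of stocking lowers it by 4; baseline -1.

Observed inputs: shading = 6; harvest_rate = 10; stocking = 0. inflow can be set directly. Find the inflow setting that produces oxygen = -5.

Substituting into the oxygen equation gives oxygen = 3*inflow - 5.
Solve 3*inflow - 5 = -5: inflow = (-5 + 5) / 3 = 0.

inflow = 0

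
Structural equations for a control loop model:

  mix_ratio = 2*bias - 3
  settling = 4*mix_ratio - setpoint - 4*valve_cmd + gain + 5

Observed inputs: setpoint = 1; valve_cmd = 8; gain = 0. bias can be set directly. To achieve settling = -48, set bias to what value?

Substituting into the settling equation gives settling = 8*bias - 40.
Solve 8*bias - 40 = -48: bias = (-48 + 40) / 8 = -1.

bias = -1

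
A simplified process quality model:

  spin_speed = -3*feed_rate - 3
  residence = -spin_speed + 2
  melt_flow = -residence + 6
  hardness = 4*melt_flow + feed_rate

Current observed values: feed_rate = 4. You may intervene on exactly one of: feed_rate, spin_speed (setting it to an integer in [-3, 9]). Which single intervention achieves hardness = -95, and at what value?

Intervening on feed_rate: with other inputs at their observed values, hardness = -11*feed_rate + 4. Solving for -95 gives feed_rate = 9, within [-3, 9].
Intervening on spin_speed: hardness = 4*spin_speed + 20. Reaching -95 requires spin_speed = -115/4, not an integer.

set feed_rate = 9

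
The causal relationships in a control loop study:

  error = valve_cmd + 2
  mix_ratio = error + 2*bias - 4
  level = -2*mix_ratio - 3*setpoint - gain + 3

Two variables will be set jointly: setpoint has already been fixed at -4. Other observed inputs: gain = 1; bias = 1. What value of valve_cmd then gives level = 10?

valve_cmd = 2

With setpoint held at -4:
Substituting into the mix_ratio equation gives mix_ratio = valve_cmd.
Substituting into the level equation gives level = -2*valve_cmd + 14.
Solve -2*valve_cmd + 14 = 10: valve_cmd = (10 - 14) / -2 = 2.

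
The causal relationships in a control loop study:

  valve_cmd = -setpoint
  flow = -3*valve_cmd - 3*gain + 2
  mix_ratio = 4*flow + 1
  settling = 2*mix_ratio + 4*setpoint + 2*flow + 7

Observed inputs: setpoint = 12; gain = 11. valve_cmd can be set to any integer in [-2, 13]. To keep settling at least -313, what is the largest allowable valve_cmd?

valve_cmd = 2

Intervening on valve_cmd fixes its value directly, overriding its dependence on setpoint.
Substituting into the flow equation gives flow = -3*valve_cmd - 31.
This gives mix_ratio = -12*valve_cmd - 123.
So settling = -30*valve_cmd - 253.
Require -30*valve_cmd - 253 ≥ -313, so valve_cmd ≤ 2.
The largest integer in [-2, 13] satisfying this is 2.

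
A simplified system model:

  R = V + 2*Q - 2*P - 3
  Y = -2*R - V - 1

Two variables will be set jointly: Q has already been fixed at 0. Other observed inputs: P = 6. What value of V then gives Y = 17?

With Q held at 0:
Substituting into the R equation gives R = V - 15.
Substituting into the Y equation gives Y = -3*V + 29.
Solve -3*V + 29 = 17: V = (17 - 29) / -3 = 4.

V = 4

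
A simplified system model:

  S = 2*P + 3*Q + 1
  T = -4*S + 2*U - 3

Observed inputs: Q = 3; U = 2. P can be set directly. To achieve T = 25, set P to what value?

Substituting into the S equation gives S = 2*P + 10.
Substituting into the T equation gives T = -8*P - 39.
Solve -8*P - 39 = 25: P = (25 + 39) / -8 = -8.

P = -8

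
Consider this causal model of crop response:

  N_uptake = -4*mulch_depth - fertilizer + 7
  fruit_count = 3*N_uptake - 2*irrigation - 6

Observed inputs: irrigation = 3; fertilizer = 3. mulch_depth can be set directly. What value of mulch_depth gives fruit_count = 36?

Substituting into the N_uptake equation gives N_uptake = -4*mulch_depth + 4.
This gives fruit_count = -12*mulch_depth.
Solve -12*mulch_depth = 36: mulch_depth = 36 / -12 = -3.

mulch_depth = -3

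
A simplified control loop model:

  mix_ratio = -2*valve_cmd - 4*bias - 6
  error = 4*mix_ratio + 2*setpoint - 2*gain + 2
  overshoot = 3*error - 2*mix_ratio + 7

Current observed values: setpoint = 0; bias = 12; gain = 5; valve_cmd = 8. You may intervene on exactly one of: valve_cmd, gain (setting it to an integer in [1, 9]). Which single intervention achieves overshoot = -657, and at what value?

Intervening on valve_cmd: with other inputs at their observed values, overshoot = -20*valve_cmd - 557. Solving for -657 gives valve_cmd = 5, within [1, 9].
Intervening on gain: overshoot = -6*gain - 687. Reaching -657 requires gain = -5, outside [1, 9].

set valve_cmd = 5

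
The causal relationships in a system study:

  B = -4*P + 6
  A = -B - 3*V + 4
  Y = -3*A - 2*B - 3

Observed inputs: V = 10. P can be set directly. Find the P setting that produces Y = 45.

P = 9

Substituting into the A equation gives A = 4*P - 32.
So Y = -4*P + 81.
Solve -4*P + 81 = 45: P = (45 - 81) / -4 = 9.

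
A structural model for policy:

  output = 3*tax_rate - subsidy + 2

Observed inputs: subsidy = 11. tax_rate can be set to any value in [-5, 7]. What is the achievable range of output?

-24 to 12

Substituting into the output equation gives output = 3*tax_rate - 9.
Linear in tax_rate, so extremes are at the endpoints: tax_rate = -5 gives output = -24; tax_rate = 7 gives output = 12.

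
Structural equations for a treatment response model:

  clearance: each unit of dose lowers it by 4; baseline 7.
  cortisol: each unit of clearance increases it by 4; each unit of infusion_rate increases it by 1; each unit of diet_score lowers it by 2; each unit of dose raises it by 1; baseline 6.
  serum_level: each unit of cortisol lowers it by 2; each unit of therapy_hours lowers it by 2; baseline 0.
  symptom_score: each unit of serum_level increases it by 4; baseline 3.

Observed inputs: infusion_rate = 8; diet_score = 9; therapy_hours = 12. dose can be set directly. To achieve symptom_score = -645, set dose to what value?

dose = -3

Substituting into the cortisol equation gives cortisol = -15*dose + 24.
Substituting into the serum_level equation gives serum_level = 30*dose - 72.
So symptom_score = 120*dose - 285.
Solve 120*dose - 285 = -645: dose = (-645 + 285) / 120 = -3.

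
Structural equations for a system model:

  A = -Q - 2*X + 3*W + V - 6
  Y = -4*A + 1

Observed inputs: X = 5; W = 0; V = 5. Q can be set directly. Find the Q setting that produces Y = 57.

Substituting into the A equation gives A = -Q - 11.
Y becomes 4*Q + 45.
Solve 4*Q + 45 = 57: Q = (57 - 45) / 4 = 3.

Q = 3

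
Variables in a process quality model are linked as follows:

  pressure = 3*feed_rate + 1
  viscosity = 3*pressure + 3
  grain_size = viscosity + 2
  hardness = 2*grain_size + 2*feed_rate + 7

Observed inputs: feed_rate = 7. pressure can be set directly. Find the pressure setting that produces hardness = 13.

Intervening on pressure fixes its value directly, overriding its dependence on feed_rate.
Substituting into the grain_size equation gives grain_size = 3*pressure + 5.
Substituting into the hardness equation gives hardness = 6*pressure + 31.
Solve 6*pressure + 31 = 13: pressure = (13 - 31) / 6 = -3.

pressure = -3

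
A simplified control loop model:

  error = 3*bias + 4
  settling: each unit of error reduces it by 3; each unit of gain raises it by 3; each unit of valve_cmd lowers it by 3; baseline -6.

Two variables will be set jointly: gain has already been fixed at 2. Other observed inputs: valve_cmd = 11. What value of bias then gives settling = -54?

bias = 1

With gain held at 2:
Substituting into the settling equation gives settling = -9*bias - 45.
Solve -9*bias - 45 = -54: bias = (-54 + 45) / -9 = 1.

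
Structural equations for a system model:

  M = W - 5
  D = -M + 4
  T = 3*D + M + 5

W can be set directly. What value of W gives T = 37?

Substituting into the D equation gives D = -W + 9.
T becomes -2*W + 27.
Solve -2*W + 27 = 37: W = (37 - 27) / -2 = -5.

W = -5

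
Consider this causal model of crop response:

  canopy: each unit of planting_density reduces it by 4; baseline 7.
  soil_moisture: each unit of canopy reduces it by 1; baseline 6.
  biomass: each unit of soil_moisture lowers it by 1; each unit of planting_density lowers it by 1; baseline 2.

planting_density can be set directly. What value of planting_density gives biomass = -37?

planting_density = 8

Substituting into the soil_moisture equation gives soil_moisture = 4*planting_density - 1.
biomass becomes -5*planting_density + 3.
Solve -5*planting_density + 3 = -37: planting_density = (-37 - 3) / -5 = 8.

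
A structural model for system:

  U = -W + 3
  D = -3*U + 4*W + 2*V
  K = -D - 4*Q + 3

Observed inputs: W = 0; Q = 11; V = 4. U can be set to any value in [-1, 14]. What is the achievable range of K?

-52 to -7

Intervening on U fixes its value directly, overriding its dependence on W.
Substituting into the D equation gives D = -3*U + 8.
So K = 3*U - 49.
Linear in U, so extremes are at the endpoints: U = -1 gives K = -52; U = 14 gives K = -7.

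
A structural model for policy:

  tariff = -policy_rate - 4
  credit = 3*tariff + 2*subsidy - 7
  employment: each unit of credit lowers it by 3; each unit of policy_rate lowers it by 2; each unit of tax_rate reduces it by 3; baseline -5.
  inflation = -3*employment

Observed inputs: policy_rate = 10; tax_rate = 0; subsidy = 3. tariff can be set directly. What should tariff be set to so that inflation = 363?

Intervening on tariff fixes its value directly, overriding its dependence on policy_rate.
Substituting into the credit equation gives credit = 3*tariff - 1.
Substituting into the employment equation gives employment = -9*tariff - 22.
So inflation = 27*tariff + 66.
Solve 27*tariff + 66 = 363: tariff = (363 - 66) / 27 = 11.

tariff = 11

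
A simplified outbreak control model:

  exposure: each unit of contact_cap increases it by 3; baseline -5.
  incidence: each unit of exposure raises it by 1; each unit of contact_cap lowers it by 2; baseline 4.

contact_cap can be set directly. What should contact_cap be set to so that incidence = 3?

contact_cap = 4

Substituting into the incidence equation gives incidence = contact_cap - 1.
Solve contact_cap - 1 = 3: contact_cap = (3 + 1) / 1 = 4.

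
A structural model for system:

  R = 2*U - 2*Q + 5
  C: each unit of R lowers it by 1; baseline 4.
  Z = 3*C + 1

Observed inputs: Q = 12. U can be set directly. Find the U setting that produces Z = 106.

U = -6

Substituting into the R equation gives R = 2*U - 19.
This gives C = -2*U + 23.
Substituting into the Z equation gives Z = -6*U + 70.
Solve -6*U + 70 = 106: U = (106 - 70) / -6 = -6.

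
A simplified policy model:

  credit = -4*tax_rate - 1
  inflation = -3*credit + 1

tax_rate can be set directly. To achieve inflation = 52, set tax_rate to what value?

Substituting into the inflation equation gives inflation = 12*tax_rate + 4.
Solve 12*tax_rate + 4 = 52: tax_rate = (52 - 4) / 12 = 4.

tax_rate = 4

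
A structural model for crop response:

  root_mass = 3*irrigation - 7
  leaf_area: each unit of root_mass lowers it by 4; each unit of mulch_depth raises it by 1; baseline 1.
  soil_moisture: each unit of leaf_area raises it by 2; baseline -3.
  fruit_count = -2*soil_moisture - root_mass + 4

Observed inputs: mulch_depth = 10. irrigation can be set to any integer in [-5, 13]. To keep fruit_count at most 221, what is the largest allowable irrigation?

irrigation = 8

Substituting into the leaf_area equation gives leaf_area = -12*irrigation + 39.
soil_moisture becomes -24*irrigation + 75.
fruit_count becomes 45*irrigation - 139.
Require 45*irrigation - 139 ≤ 221, so irrigation ≤ 8.
The largest integer in [-5, 13] satisfying this is 8.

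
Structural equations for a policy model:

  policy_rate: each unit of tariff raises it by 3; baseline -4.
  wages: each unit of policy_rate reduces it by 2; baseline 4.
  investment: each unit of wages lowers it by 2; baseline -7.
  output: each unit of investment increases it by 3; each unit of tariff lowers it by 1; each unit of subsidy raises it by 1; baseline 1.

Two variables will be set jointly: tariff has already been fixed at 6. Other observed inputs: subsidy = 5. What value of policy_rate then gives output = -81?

policy_rate = -3

With tariff held at 6:
Intervening on policy_rate fixes its value directly, overriding its dependence on tariff.
Substituting into the investment equation gives investment = 4*policy_rate - 15.
So output = 12*policy_rate - 45.
Solve 12*policy_rate - 45 = -81: policy_rate = (-81 + 45) / 12 = -3.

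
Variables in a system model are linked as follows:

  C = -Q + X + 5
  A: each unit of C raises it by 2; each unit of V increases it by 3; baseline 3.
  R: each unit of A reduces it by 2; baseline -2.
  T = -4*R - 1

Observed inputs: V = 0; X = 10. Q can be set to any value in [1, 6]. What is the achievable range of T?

175 to 255

Substituting into the C equation gives C = -Q + 15.
Substituting into the A equation gives A = -2*Q + 33.
This gives R = 4*Q - 68.
So T = -16*Q + 271.
Linear in Q, so extremes are at the endpoints: Q = 1 gives T = 255; Q = 6 gives T = 175.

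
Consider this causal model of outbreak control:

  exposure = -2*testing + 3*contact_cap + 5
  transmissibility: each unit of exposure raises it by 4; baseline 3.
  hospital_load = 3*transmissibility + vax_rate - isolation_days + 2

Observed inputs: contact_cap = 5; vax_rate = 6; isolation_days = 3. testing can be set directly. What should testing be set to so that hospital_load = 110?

Substituting into the exposure equation gives exposure = -2*testing + 20.
Substituting into the transmissibility equation gives transmissibility = -8*testing + 83.
This gives hospital_load = -24*testing + 254.
Solve -24*testing + 254 = 110: testing = (110 - 254) / -24 = 6.

testing = 6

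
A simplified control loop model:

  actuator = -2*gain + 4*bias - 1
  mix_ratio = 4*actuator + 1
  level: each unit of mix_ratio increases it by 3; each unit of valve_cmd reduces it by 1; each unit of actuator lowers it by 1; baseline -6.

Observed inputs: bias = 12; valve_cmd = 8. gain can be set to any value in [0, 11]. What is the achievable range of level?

Substituting into the actuator equation gives actuator = -2*gain + 47.
Substituting into the mix_ratio equation gives mix_ratio = -8*gain + 189.
level becomes -22*gain + 506.
Linear in gain, so extremes are at the endpoints: gain = 0 gives level = 506; gain = 11 gives level = 264.

264 to 506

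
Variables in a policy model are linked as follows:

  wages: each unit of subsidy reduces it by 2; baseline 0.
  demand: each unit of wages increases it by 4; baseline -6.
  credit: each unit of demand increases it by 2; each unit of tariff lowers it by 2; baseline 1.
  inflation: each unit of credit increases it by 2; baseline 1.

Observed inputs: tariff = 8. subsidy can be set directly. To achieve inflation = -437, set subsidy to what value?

Substituting into the demand equation gives demand = -8*subsidy - 6.
credit becomes -16*subsidy - 27.
This gives inflation = -32*subsidy - 53.
Solve -32*subsidy - 53 = -437: subsidy = (-437 + 53) / -32 = 12.

subsidy = 12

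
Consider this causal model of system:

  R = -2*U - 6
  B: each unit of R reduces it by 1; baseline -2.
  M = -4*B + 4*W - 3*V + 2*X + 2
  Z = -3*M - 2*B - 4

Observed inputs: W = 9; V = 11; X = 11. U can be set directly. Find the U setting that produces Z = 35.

Substituting into the B equation gives B = 2*U + 4.
Substituting into the M equation gives M = -8*U + 11.
Substituting into the Z equation gives Z = 20*U - 45.
Solve 20*U - 45 = 35: U = (35 + 45) / 20 = 4.

U = 4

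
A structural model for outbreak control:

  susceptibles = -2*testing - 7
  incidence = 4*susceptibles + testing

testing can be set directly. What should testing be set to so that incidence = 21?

Substituting into the incidence equation gives incidence = -7*testing - 28.
Solve -7*testing - 28 = 21: testing = (21 + 28) / -7 = -7.

testing = -7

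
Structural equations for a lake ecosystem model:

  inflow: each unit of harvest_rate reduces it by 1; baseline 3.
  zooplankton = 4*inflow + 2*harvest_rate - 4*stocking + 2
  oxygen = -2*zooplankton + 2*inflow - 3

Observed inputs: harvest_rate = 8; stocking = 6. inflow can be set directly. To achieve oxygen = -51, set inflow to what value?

Intervening on inflow fixes its value directly, overriding its dependence on harvest_rate.
Substituting into the zooplankton equation gives zooplankton = 4*inflow - 6.
Substituting into the oxygen equation gives oxygen = -6*inflow + 9.
Solve -6*inflow + 9 = -51: inflow = (-51 - 9) / -6 = 10.

inflow = 10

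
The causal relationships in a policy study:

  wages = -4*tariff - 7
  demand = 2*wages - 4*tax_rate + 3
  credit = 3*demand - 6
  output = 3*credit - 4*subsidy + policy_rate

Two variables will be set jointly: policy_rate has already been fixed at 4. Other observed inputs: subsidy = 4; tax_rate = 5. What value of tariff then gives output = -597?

With policy_rate held at 4:
Substituting into the demand equation gives demand = -8*tariff - 31.
Substituting into the credit equation gives credit = -24*tariff - 99.
Substituting into the output equation gives output = -72*tariff - 309.
Solve -72*tariff - 309 = -597: tariff = (-597 + 309) / -72 = 4.

tariff = 4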